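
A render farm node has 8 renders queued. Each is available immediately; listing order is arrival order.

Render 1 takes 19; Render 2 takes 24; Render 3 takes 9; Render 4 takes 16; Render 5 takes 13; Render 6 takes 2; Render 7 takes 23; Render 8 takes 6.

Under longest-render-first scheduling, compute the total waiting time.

LPT (decreasing processing time): Render 2 Render 7 Render 1 Render 4 Render 5 Render 3 Render 8 Render 6.
Render 2: waits 0, runs 0→24
Render 7: waits 24, runs 24→47
Render 1: waits 47, runs 47→66
Render 4: waits 66, runs 66→82
Render 5: waits 82, runs 82→95
Render 3: waits 95, runs 95→104
Render 8: waits 104, runs 104→110
Render 6: waits 110, runs 110→112
Sum = 0+24+47+66+82+95+104+110 = 528.

528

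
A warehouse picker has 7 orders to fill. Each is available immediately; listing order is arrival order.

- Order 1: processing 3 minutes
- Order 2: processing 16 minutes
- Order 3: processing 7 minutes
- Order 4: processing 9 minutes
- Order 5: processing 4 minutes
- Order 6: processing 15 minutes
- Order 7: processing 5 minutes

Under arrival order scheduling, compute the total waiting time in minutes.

FIFO (arrival order): Order 1 Order 2 Order 3 Order 4 Order 5 Order 6 Order 7.
Order 1: waits 0, runs 0→3
Order 2: waits 3, runs 3→19
Order 3: waits 19, runs 19→26
Order 4: waits 26, runs 26→35
Order 5: waits 35, runs 35→39
Order 6: waits 39, runs 39→54
Order 7: waits 54, runs 54→59
Sum = 0+3+19+26+35+39+54 = 176.

176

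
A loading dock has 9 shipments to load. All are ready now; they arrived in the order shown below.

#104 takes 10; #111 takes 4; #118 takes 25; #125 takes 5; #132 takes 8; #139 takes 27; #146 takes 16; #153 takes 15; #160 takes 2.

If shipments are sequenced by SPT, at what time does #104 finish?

SPT (increasing processing time): #160 #111 #125 #132 #104 #153 #146 #118 #139.
#160: 0→2
#111: 2→6
#125: 6→11
#132: 11→19
#104: 19→29

29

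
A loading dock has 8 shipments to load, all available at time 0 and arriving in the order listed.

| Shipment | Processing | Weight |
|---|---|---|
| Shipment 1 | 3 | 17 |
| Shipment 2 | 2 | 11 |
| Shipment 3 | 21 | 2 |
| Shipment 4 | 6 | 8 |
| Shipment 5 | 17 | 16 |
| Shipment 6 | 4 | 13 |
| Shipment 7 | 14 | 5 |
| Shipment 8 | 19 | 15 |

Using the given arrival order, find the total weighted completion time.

FIFO (arrival order): Shipment 1 Shipment 2 Shipment 3 Shipment 4 Shipment 5 Shipment 6 Shipment 7 Shipment 8.
Shipment 1: finishes 3, weight 17, w·C = 51
Shipment 2: finishes 5, weight 11, w·C = 55
Shipment 3: finishes 26, weight 2, w·C = 52
Shipment 4: finishes 32, weight 8, w·C = 256
Shipment 5: finishes 49, weight 16, w·C = 784
Shipment 6: finishes 53, weight 13, w·C = 689
Shipment 7: finishes 67, weight 5, w·C = 335
Shipment 8: finishes 86, weight 15, w·C = 1290
Sum = 51+55+52+256+784+689+335+1290 = 3512.

3512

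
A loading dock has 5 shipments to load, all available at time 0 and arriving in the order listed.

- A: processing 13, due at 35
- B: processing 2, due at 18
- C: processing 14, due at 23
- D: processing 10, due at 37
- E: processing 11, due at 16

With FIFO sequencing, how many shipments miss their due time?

3

FIFO (arrival order): A B C D E.
A: 0→13, due 35, tardiness 0
B: 13→15, due 18, tardiness 0
C: 15→29, due 23, tardiness 6
D: 29→39, due 37, tardiness 2
E: 39→50, due 16, tardiness 34
Late shipments: 3.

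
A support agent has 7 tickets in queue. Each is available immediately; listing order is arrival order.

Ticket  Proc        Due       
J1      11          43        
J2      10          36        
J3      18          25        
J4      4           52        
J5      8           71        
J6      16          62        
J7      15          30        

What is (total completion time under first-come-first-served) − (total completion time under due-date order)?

-48

FIFO (arrival order): J1 J2 J3 J4 J5 J6 J7.
J1: 0→11
J2: 11→21
J3: 21→39
J4: 39→43
J5: 43→51
J6: 51→67
J7: 67→82
Sum = 11+21+39+43+51+67+82 = 314.
EDD (increasing due date): J3 J7 J2 J1 J4 J6 J5.
J3: 0→18
J7: 18→33
J2: 33→43
J1: 43→54
J4: 54→58
J6: 58→74
J5: 74→82
Sum = 18+33+43+54+58+74+82 = 362.
Difference = 314 − 362 = -48.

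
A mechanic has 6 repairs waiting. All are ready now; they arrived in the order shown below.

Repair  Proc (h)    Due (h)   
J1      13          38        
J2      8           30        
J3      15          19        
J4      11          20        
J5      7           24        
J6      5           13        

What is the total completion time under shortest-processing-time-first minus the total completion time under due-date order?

-28

SPT (increasing processing time): J6 J5 J2 J4 J1 J3.
J6: 0→5
J5: 5→12
J2: 12→20
J4: 20→31
J1: 31→44
J3: 44→59
Sum = 5+12+20+31+44+59 = 171.
EDD (increasing due date): J6 J3 J4 J5 J2 J1.
J6: 0→5
J3: 5→20
J4: 20→31
J5: 31→38
J2: 38→46
J1: 46→59
Sum = 5+20+31+38+46+59 = 199.
Difference = 171 − 199 = -28.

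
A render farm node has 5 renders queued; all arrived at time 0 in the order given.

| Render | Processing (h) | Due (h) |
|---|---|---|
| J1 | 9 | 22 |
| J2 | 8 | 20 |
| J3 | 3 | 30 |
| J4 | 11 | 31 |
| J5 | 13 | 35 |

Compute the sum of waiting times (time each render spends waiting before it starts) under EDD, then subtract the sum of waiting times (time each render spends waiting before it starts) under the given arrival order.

-1

EDD (increasing due date): J2 J1 J3 J4 J5.
J2: waits 0, runs 0→8
J1: waits 8, runs 8→17
J3: waits 17, runs 17→20
J4: waits 20, runs 20→31
J5: waits 31, runs 31→44
Sum = 0+8+17+20+31 = 76.
FIFO (arrival order): J1 J2 J3 J4 J5.
J1: waits 0, runs 0→9
J2: waits 9, runs 9→17
J3: waits 17, runs 17→20
J4: waits 20, runs 20→31
J5: waits 31, runs 31→44
Sum = 0+9+17+20+31 = 77.
Difference = 76 − 77 = -1.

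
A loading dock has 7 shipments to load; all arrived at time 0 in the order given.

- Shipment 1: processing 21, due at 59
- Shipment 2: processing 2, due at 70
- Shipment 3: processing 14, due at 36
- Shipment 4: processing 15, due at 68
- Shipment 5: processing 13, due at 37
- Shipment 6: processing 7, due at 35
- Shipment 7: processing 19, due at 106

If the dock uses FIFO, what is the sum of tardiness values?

FIFO (arrival order): Shipment 1 Shipment 2 Shipment 3 Shipment 4 Shipment 5 Shipment 6 Shipment 7.
Shipment 1: 0→21, due 59, tardiness 0
Shipment 2: 21→23, due 70, tardiness 0
Shipment 3: 23→37, due 36, tardiness 1
Shipment 4: 37→52, due 68, tardiness 0
Shipment 5: 52→65, due 37, tardiness 28
Shipment 6: 65→72, due 35, tardiness 37
Shipment 7: 72→91, due 106, tardiness 0
Sum = 0+0+1+0+28+37+0 = 66.

66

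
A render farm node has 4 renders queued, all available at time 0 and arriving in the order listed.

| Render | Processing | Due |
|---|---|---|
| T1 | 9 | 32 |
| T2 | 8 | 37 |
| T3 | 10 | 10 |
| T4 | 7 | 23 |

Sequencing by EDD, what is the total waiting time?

EDD (increasing due date): T3 T4 T1 T2.
T3: waits 0, runs 0→10
T4: waits 10, runs 10→17
T1: waits 17, runs 17→26
T2: waits 26, runs 26→34
Sum = 0+10+17+26 = 53.

53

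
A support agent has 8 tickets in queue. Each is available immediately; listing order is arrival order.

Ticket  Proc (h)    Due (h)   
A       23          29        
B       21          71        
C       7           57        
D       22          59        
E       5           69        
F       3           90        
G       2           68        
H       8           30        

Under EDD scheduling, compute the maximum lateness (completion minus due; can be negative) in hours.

EDD (increasing due date): A H C D G E B F.
A: 0→23, due 29, lateness -6
H: 23→31, due 30, lateness 1
C: 31→38, due 57, lateness -19
D: 38→60, due 59, lateness 1
G: 60→62, due 68, lateness -6
E: 62→67, due 69, lateness -2
B: 67→88, due 71, lateness 17
F: 88→91, due 90, lateness 1
Maximum = 17.

17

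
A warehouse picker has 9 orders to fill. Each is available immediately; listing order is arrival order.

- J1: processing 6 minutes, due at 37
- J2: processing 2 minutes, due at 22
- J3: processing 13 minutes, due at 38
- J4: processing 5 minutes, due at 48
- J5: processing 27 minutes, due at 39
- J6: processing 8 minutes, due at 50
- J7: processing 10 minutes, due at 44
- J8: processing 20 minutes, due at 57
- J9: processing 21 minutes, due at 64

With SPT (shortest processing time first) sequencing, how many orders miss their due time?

SPT (increasing processing time): J2 J4 J1 J6 J7 J3 J8 J9 J5.
J2: 0→2, due 22, tardiness 0
J4: 2→7, due 48, tardiness 0
J1: 7→13, due 37, tardiness 0
J6: 13→21, due 50, tardiness 0
J7: 21→31, due 44, tardiness 0
J3: 31→44, due 38, tardiness 6
J8: 44→64, due 57, tardiness 7
J9: 64→85, due 64, tardiness 21
J5: 85→112, due 39, tardiness 73
Late orders: 4.

4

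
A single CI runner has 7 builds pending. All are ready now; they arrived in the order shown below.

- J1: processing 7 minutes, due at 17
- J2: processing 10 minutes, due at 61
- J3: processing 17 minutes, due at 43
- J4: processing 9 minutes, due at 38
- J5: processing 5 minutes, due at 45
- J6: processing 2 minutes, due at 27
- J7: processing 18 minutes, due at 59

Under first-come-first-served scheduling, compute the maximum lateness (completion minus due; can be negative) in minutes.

23

FIFO (arrival order): J1 J2 J3 J4 J5 J6 J7.
J1: 0→7, due 17, lateness -10
J2: 7→17, due 61, lateness -44
J3: 17→34, due 43, lateness -9
J4: 34→43, due 38, lateness 5
J5: 43→48, due 45, lateness 3
J6: 48→50, due 27, lateness 23
J7: 50→68, due 59, lateness 9
Maximum = 23.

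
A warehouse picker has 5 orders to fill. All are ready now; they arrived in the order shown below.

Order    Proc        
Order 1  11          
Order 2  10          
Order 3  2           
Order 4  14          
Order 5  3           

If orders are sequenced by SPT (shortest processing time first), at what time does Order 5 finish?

5

SPT (increasing processing time): Order 3 Order 5 Order 2 Order 1 Order 4.
Order 3: 0→2
Order 5: 2→5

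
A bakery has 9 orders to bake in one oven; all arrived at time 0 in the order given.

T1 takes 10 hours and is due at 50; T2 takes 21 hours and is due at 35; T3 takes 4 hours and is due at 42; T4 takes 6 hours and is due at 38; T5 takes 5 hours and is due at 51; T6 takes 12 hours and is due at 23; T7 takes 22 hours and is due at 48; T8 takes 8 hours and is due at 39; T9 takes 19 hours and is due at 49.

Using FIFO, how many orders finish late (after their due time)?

FIFO (arrival order): T1 T2 T3 T4 T5 T6 T7 T8 T9.
T1: 0→10, due 50, tardiness 0
T2: 10→31, due 35, tardiness 0
T3: 31→35, due 42, tardiness 0
T4: 35→41, due 38, tardiness 3
T5: 41→46, due 51, tardiness 0
T6: 46→58, due 23, tardiness 35
T7: 58→80, due 48, tardiness 32
T8: 80→88, due 39, tardiness 49
T9: 88→107, due 49, tardiness 58
Late orders: 5.

5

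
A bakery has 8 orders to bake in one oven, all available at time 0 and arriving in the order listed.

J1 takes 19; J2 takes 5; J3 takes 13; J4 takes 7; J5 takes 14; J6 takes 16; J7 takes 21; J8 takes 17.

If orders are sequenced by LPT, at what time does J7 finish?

LPT (decreasing processing time): J7 J1 J8 J6 J5 J3 J4 J2.
J7: 0→21

21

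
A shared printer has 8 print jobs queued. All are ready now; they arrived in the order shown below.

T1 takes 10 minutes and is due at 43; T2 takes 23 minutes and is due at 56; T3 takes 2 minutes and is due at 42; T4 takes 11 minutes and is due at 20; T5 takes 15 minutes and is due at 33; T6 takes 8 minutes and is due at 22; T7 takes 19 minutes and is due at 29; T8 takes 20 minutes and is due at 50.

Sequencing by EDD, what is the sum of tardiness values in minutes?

151

EDD (increasing due date): T4 T6 T7 T5 T3 T1 T8 T2.
T4: 0→11, due 20, tardiness 0
T6: 11→19, due 22, tardiness 0
T7: 19→38, due 29, tardiness 9
T5: 38→53, due 33, tardiness 20
T3: 53→55, due 42, tardiness 13
T1: 55→65, due 43, tardiness 22
T8: 65→85, due 50, tardiness 35
T2: 85→108, due 56, tardiness 52
Sum = 0+0+9+20+13+22+35+52 = 151.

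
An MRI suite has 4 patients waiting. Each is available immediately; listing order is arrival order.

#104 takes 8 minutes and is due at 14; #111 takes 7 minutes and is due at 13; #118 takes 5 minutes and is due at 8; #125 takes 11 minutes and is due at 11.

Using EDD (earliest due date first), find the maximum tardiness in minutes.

17

EDD (increasing due date): #118 #125 #111 #104.
#118: 0→5, due 8, tardiness 0
#125: 5→16, due 11, tardiness 5
#111: 16→23, due 13, tardiness 10
#104: 23→31, due 14, tardiness 17
Maximum = 17.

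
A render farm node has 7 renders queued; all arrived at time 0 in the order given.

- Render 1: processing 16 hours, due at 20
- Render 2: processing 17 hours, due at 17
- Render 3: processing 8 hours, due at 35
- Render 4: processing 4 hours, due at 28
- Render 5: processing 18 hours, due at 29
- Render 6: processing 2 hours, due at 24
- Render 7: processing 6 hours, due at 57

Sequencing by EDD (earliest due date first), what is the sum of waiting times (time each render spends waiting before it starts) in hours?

246

EDD (increasing due date): Render 2 Render 1 Render 6 Render 4 Render 5 Render 3 Render 7.
Render 2: waits 0, runs 0→17
Render 1: waits 17, runs 17→33
Render 6: waits 33, runs 33→35
Render 4: waits 35, runs 35→39
Render 5: waits 39, runs 39→57
Render 3: waits 57, runs 57→65
Render 7: waits 65, runs 65→71
Sum = 0+17+33+35+39+57+65 = 246.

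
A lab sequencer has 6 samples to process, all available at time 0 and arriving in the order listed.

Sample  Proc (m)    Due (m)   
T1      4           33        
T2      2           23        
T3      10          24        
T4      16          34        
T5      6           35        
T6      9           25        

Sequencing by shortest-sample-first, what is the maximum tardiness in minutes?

SPT (increasing processing time): T2 T1 T5 T6 T3 T4.
T2: 0→2, due 23, tardiness 0
T1: 2→6, due 33, tardiness 0
T5: 6→12, due 35, tardiness 0
T6: 12→21, due 25, tardiness 0
T3: 21→31, due 24, tardiness 7
T4: 31→47, due 34, tardiness 13
Maximum = 13.

13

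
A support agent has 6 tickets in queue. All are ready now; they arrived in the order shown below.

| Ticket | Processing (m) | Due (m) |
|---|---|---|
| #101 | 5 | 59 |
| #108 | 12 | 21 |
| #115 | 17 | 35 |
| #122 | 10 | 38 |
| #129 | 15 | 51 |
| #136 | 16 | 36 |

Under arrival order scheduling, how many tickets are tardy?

FIFO (arrival order): #101 #108 #115 #122 #129 #136.
#101: 0→5, due 59, tardiness 0
#108: 5→17, due 21, tardiness 0
#115: 17→34, due 35, tardiness 0
#122: 34→44, due 38, tardiness 6
#129: 44→59, due 51, tardiness 8
#136: 59→75, due 36, tardiness 39
Late tickets: 3.

3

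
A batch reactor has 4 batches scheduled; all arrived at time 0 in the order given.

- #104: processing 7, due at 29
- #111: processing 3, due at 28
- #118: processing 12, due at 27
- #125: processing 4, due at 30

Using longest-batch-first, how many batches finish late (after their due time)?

0

LPT (decreasing processing time): #118 #104 #125 #111.
#118: 0→12, due 27, tardiness 0
#104: 12→19, due 29, tardiness 0
#125: 19→23, due 30, tardiness 0
#111: 23→26, due 28, tardiness 0
Late batches: 0.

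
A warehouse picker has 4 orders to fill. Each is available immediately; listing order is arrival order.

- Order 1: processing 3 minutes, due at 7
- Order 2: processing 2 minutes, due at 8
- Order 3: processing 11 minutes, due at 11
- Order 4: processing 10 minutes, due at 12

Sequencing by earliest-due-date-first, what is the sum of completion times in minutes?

50

EDD (increasing due date): Order 1 Order 2 Order 3 Order 4.
Order 1: 0→3
Order 2: 3→5
Order 3: 5→16
Order 4: 16→26
Sum = 3+5+16+26 = 50.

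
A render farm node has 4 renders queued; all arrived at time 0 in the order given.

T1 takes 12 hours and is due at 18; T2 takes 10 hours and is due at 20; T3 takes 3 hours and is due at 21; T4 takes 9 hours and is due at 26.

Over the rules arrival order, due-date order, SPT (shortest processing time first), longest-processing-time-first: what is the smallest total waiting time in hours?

FIFO (arrival order): T1 T2 T3 T4.
T1: waits 0, runs 0→12
T2: waits 12, runs 12→22
T3: waits 22, runs 22→25
T4: waits 25, runs 25→34
Sum = 0+12+22+25 = 59.
EDD (increasing due date): T1 T2 T3 T4.
T1: waits 0, runs 0→12
T2: waits 12, runs 12→22
T3: waits 22, runs 22→25
T4: waits 25, runs 25→34
Sum = 0+12+22+25 = 59.
SPT (increasing processing time): T3 T4 T2 T1.
T3: waits 0, runs 0→3
T4: waits 3, runs 3→12
T2: waits 12, runs 12→22
T1: waits 22, runs 22→34
Sum = 0+3+12+22 = 37.
LPT (decreasing processing time): T1 T2 T4 T3.
T1: waits 0, runs 0→12
T2: waits 12, runs 12→22
T4: waits 22, runs 22→31
T3: waits 31, runs 31→34
Sum = 0+12+22+31 = 65.
FIFO 59, EDD 59, SPT 37, LPT 65 → minimum 37.

37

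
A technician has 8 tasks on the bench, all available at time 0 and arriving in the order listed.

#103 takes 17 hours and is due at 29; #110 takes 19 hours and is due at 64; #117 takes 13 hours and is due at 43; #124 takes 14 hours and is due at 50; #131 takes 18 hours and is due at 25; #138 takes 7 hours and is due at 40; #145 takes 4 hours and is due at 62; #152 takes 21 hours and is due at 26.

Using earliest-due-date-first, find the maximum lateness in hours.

EDD (increasing due date): #131 #152 #103 #138 #117 #124 #145 #110.
#131: 0→18, due 25, lateness -7
#152: 18→39, due 26, lateness 13
#103: 39→56, due 29, lateness 27
#138: 56→63, due 40, lateness 23
#117: 63→76, due 43, lateness 33
#124: 76→90, due 50, lateness 40
#145: 90→94, due 62, lateness 32
#110: 94→113, due 64, lateness 49
Maximum = 49.

49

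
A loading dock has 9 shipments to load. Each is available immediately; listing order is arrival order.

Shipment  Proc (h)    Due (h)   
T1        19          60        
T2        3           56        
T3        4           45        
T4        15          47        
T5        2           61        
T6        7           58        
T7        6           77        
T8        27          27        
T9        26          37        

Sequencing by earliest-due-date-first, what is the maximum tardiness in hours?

EDD (increasing due date): T8 T9 T3 T4 T2 T6 T1 T5 T7.
T8: 0→27, due 27, tardiness 0
T9: 27→53, due 37, tardiness 16
T3: 53→57, due 45, tardiness 12
T4: 57→72, due 47, tardiness 25
T2: 72→75, due 56, tardiness 19
T6: 75→82, due 58, tardiness 24
T1: 82→101, due 60, tardiness 41
T5: 101→103, due 61, tardiness 42
T7: 103→109, due 77, tardiness 32
Maximum = 42.

42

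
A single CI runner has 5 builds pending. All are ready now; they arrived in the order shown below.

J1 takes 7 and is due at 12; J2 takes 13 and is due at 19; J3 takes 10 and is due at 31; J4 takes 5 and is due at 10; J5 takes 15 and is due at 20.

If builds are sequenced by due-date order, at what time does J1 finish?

12

EDD (increasing due date): J4 J1 J2 J5 J3.
J4: 0→5
J1: 5→12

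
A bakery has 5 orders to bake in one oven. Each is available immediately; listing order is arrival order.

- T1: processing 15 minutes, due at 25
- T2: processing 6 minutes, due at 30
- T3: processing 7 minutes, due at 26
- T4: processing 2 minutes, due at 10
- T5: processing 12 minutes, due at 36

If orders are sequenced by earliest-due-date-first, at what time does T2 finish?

30

EDD (increasing due date): T4 T1 T3 T2 T5.
T4: 0→2
T1: 2→17
T3: 17→24
T2: 24→30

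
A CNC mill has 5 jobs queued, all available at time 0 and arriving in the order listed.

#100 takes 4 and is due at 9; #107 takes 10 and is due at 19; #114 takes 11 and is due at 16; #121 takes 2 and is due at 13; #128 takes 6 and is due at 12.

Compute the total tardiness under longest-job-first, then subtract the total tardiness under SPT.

39

LPT (decreasing processing time): #114 #107 #128 #100 #121.
#114: 0→11, due 16, tardiness 0
#107: 11→21, due 19, tardiness 2
#128: 21→27, due 12, tardiness 15
#100: 27→31, due 9, tardiness 22
#121: 31→33, due 13, tardiness 20
Sum = 0+2+15+22+20 = 59.
SPT (increasing processing time): #121 #100 #128 #107 #114.
#121: 0→2, due 13, tardiness 0
#100: 2→6, due 9, tardiness 0
#128: 6→12, due 12, tardiness 0
#107: 12→22, due 19, tardiness 3
#114: 22→33, due 16, tardiness 17
Sum = 0+0+0+3+17 = 20.
Difference = 59 − 20 = 39.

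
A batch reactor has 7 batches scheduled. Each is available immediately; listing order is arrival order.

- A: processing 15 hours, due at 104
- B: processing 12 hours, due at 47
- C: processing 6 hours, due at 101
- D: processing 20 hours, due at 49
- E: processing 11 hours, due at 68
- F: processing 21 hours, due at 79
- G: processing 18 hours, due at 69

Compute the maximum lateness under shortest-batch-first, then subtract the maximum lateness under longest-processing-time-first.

SPT (increasing processing time): C E B A G D F.
C: 0→6, due 101, lateness -95
E: 6→17, due 68, lateness -51
B: 17→29, due 47, lateness -18
A: 29→44, due 104, lateness -60
G: 44→62, due 69, lateness -7
D: 62→82, due 49, lateness 33
F: 82→103, due 79, lateness 24
Maximum = 33.
LPT (decreasing processing time): F D G A B E C.
F: 0→21, due 79, lateness -58
D: 21→41, due 49, lateness -8
G: 41→59, due 69, lateness -10
A: 59→74, due 104, lateness -30
B: 74→86, due 47, lateness 39
E: 86→97, due 68, lateness 29
C: 97→103, due 101, lateness 2
Maximum = 39.
Difference = 33 − 39 = -6.

-6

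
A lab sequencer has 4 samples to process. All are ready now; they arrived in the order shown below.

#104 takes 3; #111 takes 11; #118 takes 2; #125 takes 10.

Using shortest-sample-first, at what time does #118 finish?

SPT (increasing processing time): #118 #104 #125 #111.
#118: 0→2

2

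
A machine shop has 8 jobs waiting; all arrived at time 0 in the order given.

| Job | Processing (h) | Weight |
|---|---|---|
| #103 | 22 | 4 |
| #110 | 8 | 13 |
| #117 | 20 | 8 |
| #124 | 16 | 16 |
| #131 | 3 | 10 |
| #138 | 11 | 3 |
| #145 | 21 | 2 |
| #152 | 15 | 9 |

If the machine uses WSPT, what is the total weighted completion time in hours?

2310

WSPT (decreasing weight/processing-time ratio): #131 #110 #124 #152 #117 #138 #103 #145.
#131: finishes 3, weight 10, w·C = 30
#110: finishes 11, weight 13, w·C = 143
#124: finishes 27, weight 16, w·C = 432
#152: finishes 42, weight 9, w·C = 378
#117: finishes 62, weight 8, w·C = 496
#138: finishes 73, weight 3, w·C = 219
#103: finishes 95, weight 4, w·C = 380
#145: finishes 116, weight 2, w·C = 232
Sum = 30+143+432+378+496+219+380+232 = 2310.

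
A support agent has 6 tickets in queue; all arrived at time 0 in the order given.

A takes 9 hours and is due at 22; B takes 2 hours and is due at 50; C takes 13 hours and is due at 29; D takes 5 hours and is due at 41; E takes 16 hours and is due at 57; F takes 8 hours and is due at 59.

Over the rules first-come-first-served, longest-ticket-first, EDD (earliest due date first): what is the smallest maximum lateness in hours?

FIFO (arrival order): A B C D E F.
A: 0→9, due 22, lateness -13
B: 9→11, due 50, lateness -39
C: 11→24, due 29, lateness -5
D: 24→29, due 41, lateness -12
E: 29→45, due 57, lateness -12
F: 45→53, due 59, lateness -6
Maximum = -5.
LPT (decreasing processing time): E C A F D B.
E: 0→16, due 57, lateness -41
C: 16→29, due 29, lateness 0
A: 29→38, due 22, lateness 16
F: 38→46, due 59, lateness -13
D: 46→51, due 41, lateness 10
B: 51→53, due 50, lateness 3
Maximum = 16.
EDD (increasing due date): A C D B E F.
A: 0→9, due 22, lateness -13
C: 9→22, due 29, lateness -7
D: 22→27, due 41, lateness -14
B: 27→29, due 50, lateness -21
E: 29→45, due 57, lateness -12
F: 45→53, due 59, lateness -6
Maximum = -6.
FIFO -5, LPT 16, EDD -6 → minimum -6.

-6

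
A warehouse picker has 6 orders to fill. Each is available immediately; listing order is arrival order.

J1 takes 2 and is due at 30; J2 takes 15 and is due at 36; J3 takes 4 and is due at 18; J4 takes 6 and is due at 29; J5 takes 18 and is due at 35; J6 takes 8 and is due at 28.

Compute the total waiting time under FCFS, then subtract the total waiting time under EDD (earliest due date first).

20

FIFO (arrival order): J1 J2 J3 J4 J5 J6.
J1: waits 0, runs 0→2
J2: waits 2, runs 2→17
J3: waits 17, runs 17→21
J4: waits 21, runs 21→27
J5: waits 27, runs 27→45
J6: waits 45, runs 45→53
Sum = 0+2+17+21+27+45 = 112.
EDD (increasing due date): J3 J6 J4 J1 J5 J2.
J3: waits 0, runs 0→4
J6: waits 4, runs 4→12
J4: waits 12, runs 12→18
J1: waits 18, runs 18→20
J5: waits 20, runs 20→38
J2: waits 38, runs 38→53
Sum = 0+4+12+18+20+38 = 92.
Difference = 112 − 92 = 20.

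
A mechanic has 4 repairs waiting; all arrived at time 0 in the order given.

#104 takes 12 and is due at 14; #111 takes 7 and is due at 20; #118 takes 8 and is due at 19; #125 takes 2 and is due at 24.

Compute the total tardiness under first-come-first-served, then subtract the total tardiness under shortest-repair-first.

FIFO (arrival order): #104 #111 #118 #125.
#104: 0→12, due 14, tardiness 0
#111: 12→19, due 20, tardiness 0
#118: 19→27, due 19, tardiness 8
#125: 27→29, due 24, tardiness 5
Sum = 0+0+8+5 = 13.
SPT (increasing processing time): #125 #111 #118 #104.
#125: 0→2, due 24, tardiness 0
#111: 2→9, due 20, tardiness 0
#118: 9→17, due 19, tardiness 0
#104: 17→29, due 14, tardiness 15
Sum = 0+0+0+15 = 15.
Difference = 13 − 15 = -2.

-2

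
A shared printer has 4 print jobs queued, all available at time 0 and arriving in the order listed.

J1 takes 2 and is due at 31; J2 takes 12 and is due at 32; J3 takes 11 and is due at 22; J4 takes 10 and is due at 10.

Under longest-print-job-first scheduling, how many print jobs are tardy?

3

LPT (decreasing processing time): J2 J3 J4 J1.
J2: 0→12, due 32, tardiness 0
J3: 12→23, due 22, tardiness 1
J4: 23→33, due 10, tardiness 23
J1: 33→35, due 31, tardiness 4
Late print jobs: 3.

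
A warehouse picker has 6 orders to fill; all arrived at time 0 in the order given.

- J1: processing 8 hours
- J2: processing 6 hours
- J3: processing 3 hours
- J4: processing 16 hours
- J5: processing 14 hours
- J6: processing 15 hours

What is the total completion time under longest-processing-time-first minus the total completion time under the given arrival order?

85

LPT (decreasing processing time): J4 J6 J5 J1 J2 J3.
J4: 0→16
J6: 16→31
J5: 31→45
J1: 45→53
J2: 53→59
J3: 59→62
Sum = 16+31+45+53+59+62 = 266.
FIFO (arrival order): J1 J2 J3 J4 J5 J6.
J1: 0→8
J2: 8→14
J3: 14→17
J4: 17→33
J5: 33→47
J6: 47→62
Sum = 8+14+17+33+47+62 = 181.
Difference = 266 − 181 = 85.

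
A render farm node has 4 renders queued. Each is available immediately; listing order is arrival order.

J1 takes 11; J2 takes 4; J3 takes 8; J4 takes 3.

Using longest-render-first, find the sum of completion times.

79

LPT (decreasing processing time): J1 J3 J2 J4.
J1: 0→11
J3: 11→19
J2: 19→23
J4: 23→26
Sum = 11+19+23+26 = 79.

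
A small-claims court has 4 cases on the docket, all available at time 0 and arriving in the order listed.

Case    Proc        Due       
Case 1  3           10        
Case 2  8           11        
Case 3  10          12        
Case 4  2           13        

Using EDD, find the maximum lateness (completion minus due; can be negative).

10

EDD (increasing due date): Case 1 Case 2 Case 3 Case 4.
Case 1: 0→3, due 10, lateness -7
Case 2: 3→11, due 11, lateness 0
Case 3: 11→21, due 12, lateness 9
Case 4: 21→23, due 13, lateness 10
Maximum = 10.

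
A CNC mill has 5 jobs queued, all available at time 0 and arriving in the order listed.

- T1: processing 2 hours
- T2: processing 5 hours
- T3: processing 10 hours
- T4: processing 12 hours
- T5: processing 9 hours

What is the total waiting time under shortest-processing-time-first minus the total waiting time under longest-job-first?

-50

SPT (increasing processing time): T1 T2 T5 T3 T4.
T1: waits 0, runs 0→2
T2: waits 2, runs 2→7
T5: waits 7, runs 7→16
T3: waits 16, runs 16→26
T4: waits 26, runs 26→38
Sum = 0+2+7+16+26 = 51.
LPT (decreasing processing time): T4 T3 T5 T2 T1.
T4: waits 0, runs 0→12
T3: waits 12, runs 12→22
T5: waits 22, runs 22→31
T2: waits 31, runs 31→36
T1: waits 36, runs 36→38
Sum = 0+12+22+31+36 = 101.
Difference = 51 − 101 = -50.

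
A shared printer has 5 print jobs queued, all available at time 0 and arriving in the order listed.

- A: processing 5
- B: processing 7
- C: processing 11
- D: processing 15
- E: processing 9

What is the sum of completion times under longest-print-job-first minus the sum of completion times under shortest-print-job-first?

LPT (decreasing processing time): D C E B A.
D: 0→15
C: 15→26
E: 26→35
B: 35→42
A: 42→47
Sum = 15+26+35+42+47 = 165.
SPT (increasing processing time): A B E C D.
A: 0→5
B: 5→12
E: 12→21
C: 21→32
D: 32→47
Sum = 5+12+21+32+47 = 117.
Difference = 165 − 117 = 48.

48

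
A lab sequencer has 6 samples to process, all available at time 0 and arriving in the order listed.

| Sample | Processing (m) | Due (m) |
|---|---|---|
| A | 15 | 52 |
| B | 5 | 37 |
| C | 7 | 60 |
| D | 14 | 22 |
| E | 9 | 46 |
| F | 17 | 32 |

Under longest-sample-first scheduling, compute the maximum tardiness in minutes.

LPT (decreasing processing time): F A D E C B.
F: 0→17, due 32, tardiness 0
A: 17→32, due 52, tardiness 0
D: 32→46, due 22, tardiness 24
E: 46→55, due 46, tardiness 9
C: 55→62, due 60, tardiness 2
B: 62→67, due 37, tardiness 30
Maximum = 30.

30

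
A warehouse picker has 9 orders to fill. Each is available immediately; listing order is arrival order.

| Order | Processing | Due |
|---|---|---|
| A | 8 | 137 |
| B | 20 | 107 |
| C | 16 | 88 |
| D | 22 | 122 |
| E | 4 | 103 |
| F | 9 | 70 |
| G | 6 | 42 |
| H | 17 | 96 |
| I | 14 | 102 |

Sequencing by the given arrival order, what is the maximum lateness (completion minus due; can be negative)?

FIFO (arrival order): A B C D E F G H I.
A: 0→8, due 137, lateness -129
B: 8→28, due 107, lateness -79
C: 28→44, due 88, lateness -44
D: 44→66, due 122, lateness -56
E: 66→70, due 103, lateness -33
F: 70→79, due 70, lateness 9
G: 79→85, due 42, lateness 43
H: 85→102, due 96, lateness 6
I: 102→116, due 102, lateness 14
Maximum = 43.

43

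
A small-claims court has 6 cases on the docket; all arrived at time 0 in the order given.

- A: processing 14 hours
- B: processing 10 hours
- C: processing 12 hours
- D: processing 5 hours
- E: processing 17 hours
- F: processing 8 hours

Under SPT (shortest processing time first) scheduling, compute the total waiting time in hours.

125

SPT (increasing processing time): D F B C A E.
D: waits 0, runs 0→5
F: waits 5, runs 5→13
B: waits 13, runs 13→23
C: waits 23, runs 23→35
A: waits 35, runs 35→49
E: waits 49, runs 49→66
Sum = 0+5+13+23+35+49 = 125.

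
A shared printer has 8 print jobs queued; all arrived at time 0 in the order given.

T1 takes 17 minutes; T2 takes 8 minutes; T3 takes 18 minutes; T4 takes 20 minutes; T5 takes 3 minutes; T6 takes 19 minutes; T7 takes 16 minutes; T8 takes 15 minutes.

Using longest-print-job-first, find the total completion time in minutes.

614

LPT (decreasing processing time): T4 T6 T3 T1 T7 T8 T2 T5.
T4: 0→20
T6: 20→39
T3: 39→57
T1: 57→74
T7: 74→90
T8: 90→105
T2: 105→113
T5: 113→116
Sum = 20+39+57+74+90+105+113+116 = 614.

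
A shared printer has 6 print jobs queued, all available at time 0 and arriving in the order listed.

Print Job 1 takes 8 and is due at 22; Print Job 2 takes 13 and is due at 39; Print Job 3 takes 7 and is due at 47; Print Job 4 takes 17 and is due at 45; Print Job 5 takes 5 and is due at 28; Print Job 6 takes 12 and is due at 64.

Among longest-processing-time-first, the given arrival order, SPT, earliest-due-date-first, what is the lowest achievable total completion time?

LPT (decreasing processing time): Print Job 4 Print Job 2 Print Job 6 Print Job 1 Print Job 3 Print Job 5.
Print Job 4: 0→17
Print Job 2: 17→30
Print Job 6: 30→42
Print Job 1: 42→50
Print Job 3: 50→57
Print Job 5: 57→62
Sum = 17+30+42+50+57+62 = 258.
FIFO (arrival order): Print Job 1 Print Job 2 Print Job 3 Print Job 4 Print Job 5 Print Job 6.
Print Job 1: 0→8
Print Job 2: 8→21
Print Job 3: 21→28
Print Job 4: 28→45
Print Job 5: 45→50
Print Job 6: 50→62
Sum = 8+21+28+45+50+62 = 214.
SPT (increasing processing time): Print Job 5 Print Job 3 Print Job 1 Print Job 6 Print Job 2 Print Job 4.
Print Job 5: 0→5
Print Job 3: 5→12
Print Job 1: 12→20
Print Job 6: 20→32
Print Job 2: 32→45
Print Job 4: 45→62
Sum = 5+12+20+32+45+62 = 176.
EDD (increasing due date): Print Job 1 Print Job 5 Print Job 2 Print Job 4 Print Job 3 Print Job 6.
Print Job 1: 0→8
Print Job 5: 8→13
Print Job 2: 13→26
Print Job 4: 26→43
Print Job 3: 43→50
Print Job 6: 50→62
Sum = 8+13+26+43+50+62 = 202.
LPT 258, FIFO 214, SPT 176, EDD 202 → minimum 176.

176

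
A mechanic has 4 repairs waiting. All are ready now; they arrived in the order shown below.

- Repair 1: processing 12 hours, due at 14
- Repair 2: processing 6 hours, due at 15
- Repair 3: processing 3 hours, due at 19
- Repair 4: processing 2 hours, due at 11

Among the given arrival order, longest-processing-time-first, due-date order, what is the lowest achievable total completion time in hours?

59

FIFO (arrival order): Repair 1 Repair 2 Repair 3 Repair 4.
Repair 1: 0→12
Repair 2: 12→18
Repair 3: 18→21
Repair 4: 21→23
Sum = 12+18+21+23 = 74.
LPT (decreasing processing time): Repair 1 Repair 2 Repair 3 Repair 4.
Repair 1: 0→12
Repair 2: 12→18
Repair 3: 18→21
Repair 4: 21→23
Sum = 12+18+21+23 = 74.
EDD (increasing due date): Repair 4 Repair 1 Repair 2 Repair 3.
Repair 4: 0→2
Repair 1: 2→14
Repair 2: 14→20
Repair 3: 20→23
Sum = 2+14+20+23 = 59.
FIFO 74, LPT 74, EDD 59 → minimum 59.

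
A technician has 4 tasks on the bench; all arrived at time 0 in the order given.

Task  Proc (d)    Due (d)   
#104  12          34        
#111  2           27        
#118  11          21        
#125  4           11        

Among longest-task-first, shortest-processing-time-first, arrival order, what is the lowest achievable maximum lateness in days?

LPT (decreasing processing time): #104 #118 #125 #111.
#104: 0→12, due 34, lateness -22
#118: 12→23, due 21, lateness 2
#125: 23→27, due 11, lateness 16
#111: 27→29, due 27, lateness 2
Maximum = 16.
SPT (increasing processing time): #111 #125 #118 #104.
#111: 0→2, due 27, lateness -25
#125: 2→6, due 11, lateness -5
#118: 6→17, due 21, lateness -4
#104: 17→29, due 34, lateness -5
Maximum = -4.
FIFO (arrival order): #104 #111 #118 #125.
#104: 0→12, due 34, lateness -22
#111: 12→14, due 27, lateness -13
#118: 14→25, due 21, lateness 4
#125: 25→29, due 11, lateness 18
Maximum = 18.
LPT 16, SPT -4, FIFO 18 → minimum -4.

-4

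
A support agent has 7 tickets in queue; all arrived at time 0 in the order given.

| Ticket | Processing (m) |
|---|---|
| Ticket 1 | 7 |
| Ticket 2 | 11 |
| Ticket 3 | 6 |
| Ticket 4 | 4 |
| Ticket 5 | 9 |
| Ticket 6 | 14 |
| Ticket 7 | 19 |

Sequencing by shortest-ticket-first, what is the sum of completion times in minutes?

SPT (increasing processing time): Ticket 4 Ticket 3 Ticket 1 Ticket 5 Ticket 2 Ticket 6 Ticket 7.
Ticket 4: 0→4
Ticket 3: 4→10
Ticket 1: 10→17
Ticket 5: 17→26
Ticket 2: 26→37
Ticket 6: 37→51
Ticket 7: 51→70
Sum = 4+10+17+26+37+51+70 = 215.

215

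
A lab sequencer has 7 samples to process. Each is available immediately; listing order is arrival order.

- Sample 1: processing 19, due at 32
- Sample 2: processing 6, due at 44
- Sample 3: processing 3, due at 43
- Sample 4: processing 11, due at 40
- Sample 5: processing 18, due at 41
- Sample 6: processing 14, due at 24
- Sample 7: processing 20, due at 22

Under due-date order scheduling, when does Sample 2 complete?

91

EDD (increasing due date): Sample 7 Sample 6 Sample 1 Sample 4 Sample 5 Sample 3 Sample 2.
Sample 7: 0→20
Sample 6: 20→34
Sample 1: 34→53
Sample 4: 53→64
Sample 5: 64→82
Sample 3: 82→85
Sample 2: 85→91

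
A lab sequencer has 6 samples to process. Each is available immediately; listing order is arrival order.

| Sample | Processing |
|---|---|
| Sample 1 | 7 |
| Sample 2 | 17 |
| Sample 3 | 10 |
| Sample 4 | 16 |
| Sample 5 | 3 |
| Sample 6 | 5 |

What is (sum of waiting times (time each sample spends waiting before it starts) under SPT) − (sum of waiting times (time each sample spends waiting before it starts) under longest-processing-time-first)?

-106

SPT (increasing processing time): Sample 5 Sample 6 Sample 1 Sample 3 Sample 4 Sample 2.
Sample 5: waits 0, runs 0→3
Sample 6: waits 3, runs 3→8
Sample 1: waits 8, runs 8→15
Sample 3: waits 15, runs 15→25
Sample 4: waits 25, runs 25→41
Sample 2: waits 41, runs 41→58
Sum = 0+3+8+15+25+41 = 92.
LPT (decreasing processing time): Sample 2 Sample 4 Sample 3 Sample 1 Sample 6 Sample 5.
Sample 2: waits 0, runs 0→17
Sample 4: waits 17, runs 17→33
Sample 3: waits 33, runs 33→43
Sample 1: waits 43, runs 43→50
Sample 6: waits 50, runs 50→55
Sample 5: waits 55, runs 55→58
Sum = 0+17+33+43+50+55 = 198.
Difference = 92 − 198 = -106.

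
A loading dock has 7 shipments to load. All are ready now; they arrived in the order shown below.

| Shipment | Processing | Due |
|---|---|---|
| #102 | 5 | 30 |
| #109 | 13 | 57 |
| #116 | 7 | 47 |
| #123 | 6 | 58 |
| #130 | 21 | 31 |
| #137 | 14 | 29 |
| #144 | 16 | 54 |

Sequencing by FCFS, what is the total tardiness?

FIFO (arrival order): #102 #109 #116 #123 #130 #137 #144.
#102: 0→5, due 30, tardiness 0
#109: 5→18, due 57, tardiness 0
#116: 18→25, due 47, tardiness 0
#123: 25→31, due 58, tardiness 0
#130: 31→52, due 31, tardiness 21
#137: 52→66, due 29, tardiness 37
#144: 66→82, due 54, tardiness 28
Sum = 0+0+0+0+21+37+28 = 86.

86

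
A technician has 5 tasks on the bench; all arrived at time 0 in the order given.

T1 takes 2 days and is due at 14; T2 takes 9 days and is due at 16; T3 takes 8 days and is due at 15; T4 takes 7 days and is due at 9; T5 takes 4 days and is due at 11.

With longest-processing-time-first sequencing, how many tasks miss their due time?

4

LPT (decreasing processing time): T2 T3 T4 T5 T1.
T2: 0→9, due 16, tardiness 0
T3: 9→17, due 15, tardiness 2
T4: 17→24, due 9, tardiness 15
T5: 24→28, due 11, tardiness 17
T1: 28→30, due 14, tardiness 16
Late tasks: 4.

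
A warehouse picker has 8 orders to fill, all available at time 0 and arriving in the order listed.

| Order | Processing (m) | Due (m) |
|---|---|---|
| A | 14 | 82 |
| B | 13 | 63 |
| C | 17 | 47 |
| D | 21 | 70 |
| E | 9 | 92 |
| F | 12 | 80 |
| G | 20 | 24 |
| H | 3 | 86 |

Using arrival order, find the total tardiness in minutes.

111

FIFO (arrival order): A B C D E F G H.
A: 0→14, due 82, tardiness 0
B: 14→27, due 63, tardiness 0
C: 27→44, due 47, tardiness 0
D: 44→65, due 70, tardiness 0
E: 65→74, due 92, tardiness 0
F: 74→86, due 80, tardiness 6
G: 86→106, due 24, tardiness 82
H: 106→109, due 86, tardiness 23
Sum = 0+0+0+0+0+6+82+23 = 111.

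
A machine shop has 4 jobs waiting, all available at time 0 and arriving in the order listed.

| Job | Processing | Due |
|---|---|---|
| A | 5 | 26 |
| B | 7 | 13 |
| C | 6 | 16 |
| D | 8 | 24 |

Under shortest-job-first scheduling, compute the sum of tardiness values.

SPT (increasing processing time): A C B D.
A: 0→5, due 26, tardiness 0
C: 5→11, due 16, tardiness 0
B: 11→18, due 13, tardiness 5
D: 18→26, due 24, tardiness 2
Sum = 0+0+5+2 = 7.

7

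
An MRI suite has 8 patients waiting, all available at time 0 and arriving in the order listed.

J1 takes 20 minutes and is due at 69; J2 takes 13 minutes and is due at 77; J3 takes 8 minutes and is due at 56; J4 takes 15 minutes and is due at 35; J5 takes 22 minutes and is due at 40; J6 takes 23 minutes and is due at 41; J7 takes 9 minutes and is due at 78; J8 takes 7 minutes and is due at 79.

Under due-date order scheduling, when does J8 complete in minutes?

EDD (increasing due date): J4 J5 J6 J3 J1 J2 J7 J8.
J4: 0→15
J5: 15→37
J6: 37→60
J3: 60→68
J1: 68→88
J2: 88→101
J7: 101→110
J8: 110→117

117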